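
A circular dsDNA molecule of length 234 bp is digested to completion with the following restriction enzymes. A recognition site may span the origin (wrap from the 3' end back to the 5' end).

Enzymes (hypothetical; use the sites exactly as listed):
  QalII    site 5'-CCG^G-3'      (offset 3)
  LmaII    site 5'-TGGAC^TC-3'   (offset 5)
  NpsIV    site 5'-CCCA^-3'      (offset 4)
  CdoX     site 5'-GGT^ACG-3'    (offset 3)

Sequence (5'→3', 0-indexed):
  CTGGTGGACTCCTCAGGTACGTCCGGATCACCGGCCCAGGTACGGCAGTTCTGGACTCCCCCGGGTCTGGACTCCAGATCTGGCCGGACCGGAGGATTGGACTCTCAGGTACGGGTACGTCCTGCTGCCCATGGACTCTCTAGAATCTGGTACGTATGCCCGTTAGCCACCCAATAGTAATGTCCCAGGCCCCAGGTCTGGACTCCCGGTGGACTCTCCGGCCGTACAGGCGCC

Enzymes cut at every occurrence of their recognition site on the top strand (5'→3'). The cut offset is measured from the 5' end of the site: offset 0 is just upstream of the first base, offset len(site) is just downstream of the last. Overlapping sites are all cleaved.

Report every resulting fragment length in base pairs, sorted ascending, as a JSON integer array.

[3,5,5,5,5,6,6,6,7,7,7,8,8,9,9,9,11,14,14,15,15,15,22,23]

Scan for sites:
  QalII (CCGG, off=3): starts [22, 30, 60, 83, 88, 205, 217] → cuts [25, 33, 63, 86, 91, 208, 220]
  LmaII (TGGACTC, off=5): starts [4, 51, 67, 97, 131, 198, 209] → cuts [9, 56, 72, 102, 136, 203, 214]
  NpsIV (CCCA, off=4): starts [34, 127, 169, 183, 190] → cuts [38, 131, 173, 187, 194]
  CdoX (GGTACG, off=3): starts [15, 38, 107, 113, 148] → cuts [18, 41, 110, 116, 151]

Pooled cuts: [9, 18, 25, 33, 38, 41, 56, 63, 72, 86, 91, 102, 110, 116, 131, 136, 151, 173, 187, 194, 203, 208, 214, 220]

Fragments:
  9→18: 9 bp
  18→25: 7 bp
  25→33: 8 bp
  33→38: 5 bp
  38→41: 3 bp
  41→56: 15 bp
  56→63: 7 bp
  63→72: 9 bp
  72→86: 14 bp
  86→91: 5 bp
  91→102: 11 bp
  102→110: 8 bp
  110→116: 6 bp
  116→131: 15 bp
  131→136: 5 bp
  136→151: 15 bp
  151→173: 22 bp
  173→187: 14 bp
  187→194: 7 bp
  194→203: 9 bp
  203→208: 5 bp
  208→214: 6 bp
  214→220: 6 bp
  220→9 (wrap): 234-220+9 = 23 bp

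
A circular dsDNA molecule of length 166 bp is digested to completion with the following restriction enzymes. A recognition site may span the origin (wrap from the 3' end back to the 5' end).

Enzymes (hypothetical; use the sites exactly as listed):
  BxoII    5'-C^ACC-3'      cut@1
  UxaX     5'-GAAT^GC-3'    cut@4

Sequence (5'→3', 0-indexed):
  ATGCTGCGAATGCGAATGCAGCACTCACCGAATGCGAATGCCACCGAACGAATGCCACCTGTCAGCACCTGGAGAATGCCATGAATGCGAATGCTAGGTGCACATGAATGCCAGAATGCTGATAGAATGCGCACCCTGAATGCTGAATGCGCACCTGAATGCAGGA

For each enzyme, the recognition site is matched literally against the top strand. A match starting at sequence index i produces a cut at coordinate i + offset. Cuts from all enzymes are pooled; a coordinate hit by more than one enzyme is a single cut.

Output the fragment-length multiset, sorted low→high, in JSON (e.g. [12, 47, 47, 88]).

[3,3,4,4,6,6,6,7,7,8,8,8,9,9,9,9,10,11,11,11,17]

Site scan:
  BxoII (CACC, off=1): starts [25, 41, 55, 65, 131, 151] → cuts [26, 42, 56, 66, 132, 152]
  UxaX (GAATGC, off=4): starts [7, 13, 29, 35, 49, 73, 82, 88, 105, 113, 124, 137, 144, 156, 164] → cuts [2, 11, 17, 33, 39, 53, 77, 86, 92, 109, 117, 128, 141, 148, 160]

All cut coordinates (distinct, sorted): [2, 11, 17, 26, 33, 39, 42, 53, 56, 66, 77, 86, 92, 109, 117, 128, 132, 141, 148, 152, 160]

Fragment lengths:
  2→11: 9 bp
  11→17: 6 bp
  17→26: 9 bp
  26→33: 7 bp
  33→39: 6 bp
  39→42: 3 bp
  42→53: 11 bp
  53→56: 3 bp
  56→66: 10 bp
  66→77: 11 bp
  77→86: 9 bp
  86→92: 6 bp
  92→109: 17 bp
  109→117: 8 bp
  117→128: 11 bp
  128→132: 4 bp
  132→141: 9 bp
  141→148: 7 bp
  148→152: 4 bp
  152→160: 8 bp
  160→2 (wrap): 166-160+2 = 8 bp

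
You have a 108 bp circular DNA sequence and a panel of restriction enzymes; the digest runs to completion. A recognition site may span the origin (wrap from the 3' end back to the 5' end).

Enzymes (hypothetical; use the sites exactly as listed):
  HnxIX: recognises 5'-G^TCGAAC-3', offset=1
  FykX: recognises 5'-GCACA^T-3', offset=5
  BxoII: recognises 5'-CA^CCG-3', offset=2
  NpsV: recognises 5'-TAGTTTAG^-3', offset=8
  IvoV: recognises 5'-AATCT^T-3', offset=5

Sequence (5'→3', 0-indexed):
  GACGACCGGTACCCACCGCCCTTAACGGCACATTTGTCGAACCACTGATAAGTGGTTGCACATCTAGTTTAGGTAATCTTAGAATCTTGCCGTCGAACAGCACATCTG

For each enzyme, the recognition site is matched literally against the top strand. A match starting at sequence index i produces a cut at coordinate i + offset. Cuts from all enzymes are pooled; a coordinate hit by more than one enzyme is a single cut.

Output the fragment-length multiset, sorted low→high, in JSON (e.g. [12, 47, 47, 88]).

[4,5,7,8,10,12,17,19,26]

Site scan:
  HnxIX (GTCGAAC, off=1): starts [35, 91] → cuts [36, 92]
  FykX (GCACAT, off=5): starts [27, 57, 99] → cuts [32, 62, 104]
  BxoII (CACCG, off=2): starts [13] → cuts [15]
  NpsV (TAGTTTAG, off=8): starts [64] → cuts [72]
  IvoV (AATCTT, off=5): starts [74, 82] → cuts [79, 87]

All cut coordinates (distinct, sorted): [15, 32, 36, 62, 72, 79, 87, 92, 104]

Fragment lengths:
  15→32: 17 bp
  32→36: 4 bp
  36→62: 26 bp
  62→72: 10 bp
  72→79: 7 bp
  79→87: 8 bp
  87→92: 5 bp
  92→104: 12 bp
  104→15 (wrap): 108-104+15 = 19 bp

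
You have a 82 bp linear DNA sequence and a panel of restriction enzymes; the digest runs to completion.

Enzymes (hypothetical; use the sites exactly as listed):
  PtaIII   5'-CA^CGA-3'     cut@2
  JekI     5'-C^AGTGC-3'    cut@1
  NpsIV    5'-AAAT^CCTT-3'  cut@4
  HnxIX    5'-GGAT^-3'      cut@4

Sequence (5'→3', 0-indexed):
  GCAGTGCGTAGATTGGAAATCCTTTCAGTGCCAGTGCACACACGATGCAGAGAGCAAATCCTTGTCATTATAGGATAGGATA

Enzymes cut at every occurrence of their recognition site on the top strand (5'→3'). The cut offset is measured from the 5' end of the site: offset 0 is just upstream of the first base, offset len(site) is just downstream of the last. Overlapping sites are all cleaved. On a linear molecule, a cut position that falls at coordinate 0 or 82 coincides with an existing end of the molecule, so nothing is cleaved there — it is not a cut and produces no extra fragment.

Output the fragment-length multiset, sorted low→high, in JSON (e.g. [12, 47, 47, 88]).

Scan for sites:
  PtaIII CACGA/2: at [40] ⇒ [42]
  JekI CAGTGC/1: at [1, 25, 31] ⇒ [2, 26, 32]
  NpsIV AAATCCTT/4: at [16, 55] ⇒ [20, 59]
  HnxIX GGAT/4: at [72, 77] ⇒ [76, 81]

Pooled cuts: [2, 20, 26, 32, 42, 59, 76, 81]

Fragments:
  [0,2): 2 bp
  [2,20): 18 bp
  [20,26): 6 bp
  [26,32): 6 bp
  [32,42): 10 bp
  [42,59): 17 bp
  [59,76): 17 bp
  [76,81): 5 bp
  [81,82): 1 bp

[1,2,5,6,6,10,17,17,18]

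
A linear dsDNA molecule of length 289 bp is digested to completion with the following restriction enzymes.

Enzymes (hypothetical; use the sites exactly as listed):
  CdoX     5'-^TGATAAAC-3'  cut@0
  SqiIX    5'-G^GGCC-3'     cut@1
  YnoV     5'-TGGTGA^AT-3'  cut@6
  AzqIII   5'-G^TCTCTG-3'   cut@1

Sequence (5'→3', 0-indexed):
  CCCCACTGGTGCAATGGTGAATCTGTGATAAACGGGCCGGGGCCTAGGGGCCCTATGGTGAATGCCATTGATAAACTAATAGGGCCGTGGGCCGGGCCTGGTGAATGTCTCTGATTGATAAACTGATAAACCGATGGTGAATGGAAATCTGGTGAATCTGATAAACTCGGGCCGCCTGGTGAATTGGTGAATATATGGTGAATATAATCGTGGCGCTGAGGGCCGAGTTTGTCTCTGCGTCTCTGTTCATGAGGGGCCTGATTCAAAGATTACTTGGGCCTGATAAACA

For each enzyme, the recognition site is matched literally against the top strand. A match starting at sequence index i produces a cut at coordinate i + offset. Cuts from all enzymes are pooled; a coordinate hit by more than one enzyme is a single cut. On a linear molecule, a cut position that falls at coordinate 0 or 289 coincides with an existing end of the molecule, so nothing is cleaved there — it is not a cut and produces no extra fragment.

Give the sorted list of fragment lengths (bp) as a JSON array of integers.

Scan for sites:
  CdoX TGATAAAC/0: at [25, 68, 115, 123, 158, 280] ⇒ [25, 68, 115, 123, 158, 280]
  SqiIX GGGCC/1: at [33, 39, 47, 81, 88, 93, 168, 219, 253, 275] ⇒ [34, 40, 48, 82, 89, 94, 169, 220, 254, 276]
  YnoV TGGTGAAT/6: at [14, 55, 98, 134, 149, 176, 184, 195] ⇒ [20, 61, 104, 140, 155, 182, 190, 201]
  AzqIII GTCTCTG/1: at [106, 230, 238] ⇒ [107, 231, 239]

All cut coordinates (distinct, sorted): [20, 25, 34, 40, 48, 61, 68, 82, 89, 94, 104, 107, 115, 123, 140, 155, 158, 169, 182, 190, 201, 220, 231, 239, 254, 276, 280]

Fragment lengths:
  [0,20): 20 bp
  [20,25): 5 bp
  [25,34): 9 bp
  [34,40): 6 bp
  [40,48): 8 bp
  [48,61): 13 bp
  [61,68): 7 bp
  [68,82): 14 bp
  [82,89): 7 bp
  [89,94): 5 bp
  [94,104): 10 bp
  [104,107): 3 bp
  [107,115): 8 bp
  [115,123): 8 bp
  [123,140): 17 bp
  [140,155): 15 bp
  [155,158): 3 bp
  [158,169): 11 bp
  [169,182): 13 bp
  [182,190): 8 bp
  [190,201): 11 bp
  [201,220): 19 bp
  [220,231): 11 bp
  [231,239): 8 bp
  [239,254): 15 bp
  [254,276): 22 bp
  [276,280): 4 bp
  [280,289): 9 bp

[3,3,4,5,5,6,7,7,8,8,8,8,8,9,9,10,11,11,11,13,13,14,15,15,17,19,20,22]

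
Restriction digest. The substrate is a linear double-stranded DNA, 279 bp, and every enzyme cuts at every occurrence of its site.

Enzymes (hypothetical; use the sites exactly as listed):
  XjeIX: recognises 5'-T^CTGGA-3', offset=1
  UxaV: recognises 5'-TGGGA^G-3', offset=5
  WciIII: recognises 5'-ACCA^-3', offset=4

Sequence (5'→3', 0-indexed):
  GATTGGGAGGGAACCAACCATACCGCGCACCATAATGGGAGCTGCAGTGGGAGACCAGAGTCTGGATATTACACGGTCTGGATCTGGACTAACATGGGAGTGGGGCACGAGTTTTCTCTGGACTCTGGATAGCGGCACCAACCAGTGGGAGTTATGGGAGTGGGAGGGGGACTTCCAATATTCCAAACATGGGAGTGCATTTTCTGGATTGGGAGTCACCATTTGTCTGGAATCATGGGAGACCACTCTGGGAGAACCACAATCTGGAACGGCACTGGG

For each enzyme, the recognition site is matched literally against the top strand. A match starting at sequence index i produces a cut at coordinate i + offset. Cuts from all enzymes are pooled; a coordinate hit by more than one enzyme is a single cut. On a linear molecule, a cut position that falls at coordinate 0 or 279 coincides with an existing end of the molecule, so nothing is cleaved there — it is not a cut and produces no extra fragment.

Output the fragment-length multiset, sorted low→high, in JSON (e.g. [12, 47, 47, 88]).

Per-enzyme occurrences:
  XjeIX (TCTGGA, off=1): starts [60, 76, 82, 116, 123, 202, 225, 262] → cuts [61, 77, 83, 117, 124, 203, 226, 263]
  UxaV (TGGGAG, off=5): starts [3, 35, 47, 94, 145, 154, 160, 189, 209, 235, 248] → cuts [8, 40, 52, 99, 150, 159, 165, 194, 214, 240, 253]
  WciIII (ACCA, off=4): starts [12, 16, 28, 53, 136, 140, 217, 241, 255] → cuts [16, 20, 32, 57, 140, 144, 221, 245, 259]

Pooled cuts: [8, 16, 20, 32, 40, 52, 57, 61, 77, 83, 99, 117, 124, 140, 144, 150, 159, 165, 194, 203, 214, 221, 226, 240, 245, 253, 259, 263]

Fragment lengths:
  [0,8): 8 bp
  [8,16): 8 bp
  [16,20): 4 bp
  [20,32): 12 bp
  [32,40): 8 bp
  [40,52): 12 bp
  [52,57): 5 bp
  [57,61): 4 bp
  [61,77): 16 bp
  [77,83): 6 bp
  [83,99): 16 bp
  [99,117): 18 bp
  [117,124): 7 bp
  [124,140): 16 bp
  [140,144): 4 bp
  [144,150): 6 bp
  [150,159): 9 bp
  [159,165): 6 bp
  [165,194): 29 bp
  [194,203): 9 bp
  [203,214): 11 bp
  [214,221): 7 bp
  [221,226): 5 bp
  [226,240): 14 bp
  [240,245): 5 bp
  [245,253): 8 bp
  [253,259): 6 bp
  [259,263): 4 bp
  [263,279): 16 bp

[4,4,4,4,5,5,5,6,6,6,6,7,7,8,8,8,8,9,9,11,12,12,14,16,16,16,16,18,29]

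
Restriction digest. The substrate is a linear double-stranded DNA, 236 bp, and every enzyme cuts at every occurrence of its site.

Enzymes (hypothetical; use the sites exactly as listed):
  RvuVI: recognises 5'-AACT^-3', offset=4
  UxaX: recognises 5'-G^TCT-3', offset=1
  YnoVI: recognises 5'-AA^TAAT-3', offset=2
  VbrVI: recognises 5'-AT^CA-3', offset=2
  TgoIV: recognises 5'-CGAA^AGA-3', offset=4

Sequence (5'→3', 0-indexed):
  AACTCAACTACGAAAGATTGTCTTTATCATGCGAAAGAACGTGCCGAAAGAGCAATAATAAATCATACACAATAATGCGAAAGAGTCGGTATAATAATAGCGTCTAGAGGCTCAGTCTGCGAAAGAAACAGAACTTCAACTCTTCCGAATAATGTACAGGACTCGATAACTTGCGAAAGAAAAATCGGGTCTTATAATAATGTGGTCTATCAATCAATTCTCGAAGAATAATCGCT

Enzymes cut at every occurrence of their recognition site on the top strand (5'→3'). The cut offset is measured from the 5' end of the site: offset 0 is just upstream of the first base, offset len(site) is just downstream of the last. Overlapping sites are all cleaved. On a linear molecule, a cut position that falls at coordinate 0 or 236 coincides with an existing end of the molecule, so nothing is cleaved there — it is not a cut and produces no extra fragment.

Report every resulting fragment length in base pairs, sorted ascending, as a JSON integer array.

[4,4,5,5,5,6,6,6,7,7,8,8,8,8,8,8,8,8,9,9,12,12,13,13,13,14,22]

Per-enzyme occurrences:
  RvuVI AACT/4: at [0, 5, 131, 137, 167] ⇒ [4, 9, 135, 141, 171]
  UxaX GTCT/1: at [19, 101, 114, 188, 204] ⇒ [20, 102, 115, 189, 205]
  YnoVI AATAAT/2: at [53, 70, 92, 147, 195, 226] ⇒ [55, 72, 94, 149, 197, 228]
  VbrVI ATCA/2: at [25, 61, 208, 212] ⇒ [27, 63, 210, 214]
  TgoIV CGAAAGA/4: at [10, 31, 44, 77, 119, 173] ⇒ [14, 35, 48, 81, 123, 177]

Pooled cuts: [4, 9, 14, 20, 27, 35, 48, 55, 63, 72, 81, 94, 102, 115, 123, 135, 141, 149, 171, 177, 189, 197, 205, 210, 214, 228]

Fragment lengths:
  [0,4): 4 bp
  [4,9): 5 bp
  [9,14): 5 bp
  [14,20): 6 bp
  [20,27): 7 bp
  [27,35): 8 bp
  [35,48): 13 bp
  [48,55): 7 bp
  [55,63): 8 bp
  [63,72): 9 bp
  [72,81): 9 bp
  [81,94): 13 bp
  [94,102): 8 bp
  [102,115): 13 bp
  [115,123): 8 bp
  [123,135): 12 bp
  [135,141): 6 bp
  [141,149): 8 bp
  [149,171): 22 bp
  [171,177): 6 bp
  [177,189): 12 bp
  [189,197): 8 bp
  [197,205): 8 bp
  [205,210): 5 bp
  [210,214): 4 bp
  [214,228): 14 bp
  [228,236): 8 bp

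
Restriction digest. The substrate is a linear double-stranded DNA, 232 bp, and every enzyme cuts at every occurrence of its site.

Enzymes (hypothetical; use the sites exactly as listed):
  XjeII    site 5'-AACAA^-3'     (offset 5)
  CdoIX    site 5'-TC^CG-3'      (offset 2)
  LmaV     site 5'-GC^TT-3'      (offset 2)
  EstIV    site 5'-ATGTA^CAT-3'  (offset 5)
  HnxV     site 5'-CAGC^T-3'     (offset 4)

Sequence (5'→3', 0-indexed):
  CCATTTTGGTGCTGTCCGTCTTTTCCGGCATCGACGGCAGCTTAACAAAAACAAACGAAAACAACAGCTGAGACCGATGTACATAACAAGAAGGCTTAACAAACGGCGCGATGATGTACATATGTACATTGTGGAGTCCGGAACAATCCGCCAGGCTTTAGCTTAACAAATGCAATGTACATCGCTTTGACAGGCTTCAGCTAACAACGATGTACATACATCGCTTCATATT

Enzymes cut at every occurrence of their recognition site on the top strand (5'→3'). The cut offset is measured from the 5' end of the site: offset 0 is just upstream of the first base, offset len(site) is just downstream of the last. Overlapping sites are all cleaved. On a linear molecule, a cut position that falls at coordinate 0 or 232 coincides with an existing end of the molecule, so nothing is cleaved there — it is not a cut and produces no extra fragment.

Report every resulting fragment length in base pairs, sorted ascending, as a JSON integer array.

Scan for sites:
  XjeII (AACAA, off=5): starts [43, 49, 59, 84, 97, 141, 164, 202] → cuts [48, 54, 64, 89, 102, 146, 169, 207]
  CdoIX (TCCG, off=2): starts [14, 23, 136, 146] → cuts [16, 25, 138, 148]
  LmaV (GCTT, off=2): starts [39, 93, 154, 160, 183, 193, 222] → cuts [41, 95, 156, 162, 185, 195, 224]
  EstIV (ATGTACAT, off=5): starts [76, 113, 121, 174, 209] → cuts [81, 118, 126, 179, 214]
  HnxV (CAGCT, off=4): starts [37, 64, 197] → cuts [41, 68, 201]

Pooled cuts: [16, 25, 41, 48, 54, 64, 68, 81, 89, 95, 102, 118, 126, 138, 146, 148, 156, 162, 169, 179, 185, 195, 201, 207, 214, 224]

Fragments:
  [0,16): 16 bp
  [16,25): 9 bp
  [25,41): 16 bp
  [41,48): 7 bp
  [48,54): 6 bp
  [54,64): 10 bp
  [64,68): 4 bp
  [68,81): 13 bp
  [81,89): 8 bp
  [89,95): 6 bp
  [95,102): 7 bp
  [102,118): 16 bp
  [118,126): 8 bp
  [126,138): 12 bp
  [138,146): 8 bp
  [146,148): 2 bp
  [148,156): 8 bp
  [156,162): 6 bp
  [162,169): 7 bp
  [169,179): 10 bp
  [179,185): 6 bp
  [185,195): 10 bp
  [195,201): 6 bp
  [201,207): 6 bp
  [207,214): 7 bp
  [214,224): 10 bp
  [224,232): 8 bp

[2,4,6,6,6,6,6,6,7,7,7,7,8,8,8,8,8,9,10,10,10,10,12,13,16,16,16]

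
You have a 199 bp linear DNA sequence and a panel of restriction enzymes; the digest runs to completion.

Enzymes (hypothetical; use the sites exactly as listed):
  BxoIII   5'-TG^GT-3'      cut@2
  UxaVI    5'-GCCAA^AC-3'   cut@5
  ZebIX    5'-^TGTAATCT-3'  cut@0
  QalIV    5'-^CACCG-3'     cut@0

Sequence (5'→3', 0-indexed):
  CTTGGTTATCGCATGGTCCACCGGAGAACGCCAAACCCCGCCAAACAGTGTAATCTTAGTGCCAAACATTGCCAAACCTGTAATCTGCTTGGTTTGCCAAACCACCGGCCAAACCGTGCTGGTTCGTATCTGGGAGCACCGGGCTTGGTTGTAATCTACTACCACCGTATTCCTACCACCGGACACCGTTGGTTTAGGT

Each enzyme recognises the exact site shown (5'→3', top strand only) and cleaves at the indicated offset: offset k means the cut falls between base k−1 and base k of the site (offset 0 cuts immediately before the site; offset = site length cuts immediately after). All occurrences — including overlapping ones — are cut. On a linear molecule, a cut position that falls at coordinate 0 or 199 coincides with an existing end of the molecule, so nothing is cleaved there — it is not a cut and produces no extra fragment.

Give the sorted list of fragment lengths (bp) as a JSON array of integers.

Site scan:
  BxoIII (TGGT, off=2): starts [2, 13, 89, 119, 145, 189] → cuts [4, 15, 91, 121, 147, 191]
  UxaVI (GCCAAAC, off=5): starts [29, 39, 60, 70, 95, 107] → cuts [34, 44, 65, 75, 100, 112]
  ZebIX (TGTAATCT, off=0): starts [48, 78, 149] → cuts [48, 78, 149]
  QalIV (CACCG, off=0): starts [18, 102, 136, 162, 176, 183] → cuts [18, 102, 136, 162, 176, 183]

Pooled cuts: [4, 15, 18, 34, 44, 48, 65, 75, 78, 91, 100, 102, 112, 121, 136, 147, 149, 162, 176, 183, 191]

Fragments:
  [0,4): 4 bp
  [4,15): 11 bp
  [15,18): 3 bp
  [18,34): 16 bp
  [34,44): 10 bp
  [44,48): 4 bp
  [48,65): 17 bp
  [65,75): 10 bp
  [75,78): 3 bp
  [78,91): 13 bp
  [91,100): 9 bp
  [100,102): 2 bp
  [102,112): 10 bp
  [112,121): 9 bp
  [121,136): 15 bp
  [136,147): 11 bp
  [147,149): 2 bp
  [149,162): 13 bp
  [162,176): 14 bp
  [176,183): 7 bp
  [183,191): 8 bp
  [191,199): 8 bp

[2,2,3,3,4,4,7,8,8,9,9,10,10,10,11,11,13,13,14,15,16,17]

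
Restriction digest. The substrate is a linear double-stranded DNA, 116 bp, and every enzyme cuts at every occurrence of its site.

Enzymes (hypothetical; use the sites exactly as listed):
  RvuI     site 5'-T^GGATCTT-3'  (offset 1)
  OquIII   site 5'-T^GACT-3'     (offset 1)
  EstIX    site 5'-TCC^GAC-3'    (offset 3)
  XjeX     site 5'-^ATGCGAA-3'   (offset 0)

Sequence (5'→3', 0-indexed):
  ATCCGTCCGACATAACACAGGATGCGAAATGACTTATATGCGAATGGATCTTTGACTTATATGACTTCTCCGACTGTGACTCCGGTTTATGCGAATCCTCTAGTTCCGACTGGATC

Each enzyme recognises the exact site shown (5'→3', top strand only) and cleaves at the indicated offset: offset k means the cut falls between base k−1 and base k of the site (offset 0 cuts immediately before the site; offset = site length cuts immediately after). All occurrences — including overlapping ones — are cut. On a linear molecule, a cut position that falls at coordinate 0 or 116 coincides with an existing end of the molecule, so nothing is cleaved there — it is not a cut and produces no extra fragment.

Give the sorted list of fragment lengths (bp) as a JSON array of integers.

[6,7,8,8,8,9,9,9,9,11,13,19]

Site scan:
  RvuI TGGATCTT/1: at [44] ⇒ [45]
  OquIII TGACT/1: at [29, 52, 61, 76] ⇒ [30, 53, 62, 77]
  EstIX TCCGAC/3: at [5, 68, 104] ⇒ [8, 71, 107]
  XjeX ATGCGAA/0: at [21, 37, 88] ⇒ [21, 37, 88]

Pooled cuts: [8, 21, 30, 37, 45, 53, 62, 71, 77, 88, 107]

Fragment lengths:
  [0,8): 8 bp
  [8,21): 13 bp
  [21,30): 9 bp
  [30,37): 7 bp
  [37,45): 8 bp
  [45,53): 8 bp
  [53,62): 9 bp
  [62,71): 9 bp
  [71,77): 6 bp
  [77,88): 11 bp
  [88,107): 19 bp
  [107,116): 9 bp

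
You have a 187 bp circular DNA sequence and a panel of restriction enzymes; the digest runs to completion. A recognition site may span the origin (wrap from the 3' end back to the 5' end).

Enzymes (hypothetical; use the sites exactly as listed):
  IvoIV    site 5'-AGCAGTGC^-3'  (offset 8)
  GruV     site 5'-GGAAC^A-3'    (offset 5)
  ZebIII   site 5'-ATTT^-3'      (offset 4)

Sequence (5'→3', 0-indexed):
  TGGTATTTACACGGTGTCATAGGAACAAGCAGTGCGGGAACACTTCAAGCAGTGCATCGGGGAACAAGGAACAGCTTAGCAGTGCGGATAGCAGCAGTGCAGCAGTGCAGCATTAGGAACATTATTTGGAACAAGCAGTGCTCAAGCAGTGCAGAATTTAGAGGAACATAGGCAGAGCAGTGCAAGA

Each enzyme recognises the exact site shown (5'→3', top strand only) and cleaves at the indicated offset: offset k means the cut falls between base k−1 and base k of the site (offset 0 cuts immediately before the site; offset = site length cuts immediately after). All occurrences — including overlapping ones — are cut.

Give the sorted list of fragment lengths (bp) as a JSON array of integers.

Scan for sites:
  IvoIV (AGCAGTGC, off=8): starts [27, 47, 77, 92, 100, 133, 144, 175] → cuts [35, 55, 85, 100, 108, 141, 152, 183]
  GruV (GGAACA, off=5): starts [21, 36, 60, 67, 115, 127, 162] → cuts [26, 41, 65, 72, 120, 132, 167]
  ZebIII (ATTT, off=4): starts [4, 123, 155] → cuts [8, 127, 159]

All cut coordinates (distinct, sorted): [8, 26, 35, 41, 55, 65, 72, 85, 100, 108, 120, 127, 132, 141, 152, 159, 167, 183]

Fragment lengths:
  8→26: 18 bp
  26→35: 9 bp
  35→41: 6 bp
  41→55: 14 bp
  55→65: 10 bp
  65→72: 7 bp
  72→85: 13 bp
  85→100: 15 bp
  100→108: 8 bp
  108→120: 12 bp
  120→127: 7 bp
  127→132: 5 bp
  132→141: 9 bp
  141→152: 11 bp
  152→159: 7 bp
  159→167: 8 bp
  167→183: 16 bp
  183→8 (wrap): 187-183+8 = 12 bp

[5,6,7,7,7,8,8,9,9,10,11,12,12,13,14,15,16,18]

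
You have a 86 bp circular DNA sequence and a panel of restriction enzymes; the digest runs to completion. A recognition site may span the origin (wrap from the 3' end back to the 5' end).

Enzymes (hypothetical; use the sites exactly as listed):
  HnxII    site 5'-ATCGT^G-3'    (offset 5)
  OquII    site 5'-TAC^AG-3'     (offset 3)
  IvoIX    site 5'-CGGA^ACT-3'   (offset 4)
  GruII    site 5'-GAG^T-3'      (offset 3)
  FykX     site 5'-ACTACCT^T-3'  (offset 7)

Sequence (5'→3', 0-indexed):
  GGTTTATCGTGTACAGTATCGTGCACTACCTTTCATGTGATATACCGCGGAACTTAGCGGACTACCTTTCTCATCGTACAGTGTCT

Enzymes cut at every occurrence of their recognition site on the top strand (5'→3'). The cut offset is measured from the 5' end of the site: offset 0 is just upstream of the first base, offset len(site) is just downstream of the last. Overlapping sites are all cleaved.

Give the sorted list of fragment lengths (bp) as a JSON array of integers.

[4,8,9,12,16,17,20]

Site scan:
  HnxII (ATCGTG, off=5): starts [5, 17] → cuts [10, 22]
  OquII (TACAG, off=3): starts [11, 76] → cuts [14, 79]
  IvoIX (CGGAACT, off=4): starts [47] → cuts [51]
  GruII (GAGT, off=3): no sites
  FykX (ACTACCTT, off=7): starts [24, 60] → cuts [31, 67]

Pooled cuts: [10, 14, 22, 31, 51, 67, 79]

Fragments:
  10→14: 4 bp
  14→22: 8 bp
  22→31: 9 bp
  31→51: 20 bp
  51→67: 16 bp
  67→79: 12 bp
  79→10 (wrap): 86-79+10 = 17 bp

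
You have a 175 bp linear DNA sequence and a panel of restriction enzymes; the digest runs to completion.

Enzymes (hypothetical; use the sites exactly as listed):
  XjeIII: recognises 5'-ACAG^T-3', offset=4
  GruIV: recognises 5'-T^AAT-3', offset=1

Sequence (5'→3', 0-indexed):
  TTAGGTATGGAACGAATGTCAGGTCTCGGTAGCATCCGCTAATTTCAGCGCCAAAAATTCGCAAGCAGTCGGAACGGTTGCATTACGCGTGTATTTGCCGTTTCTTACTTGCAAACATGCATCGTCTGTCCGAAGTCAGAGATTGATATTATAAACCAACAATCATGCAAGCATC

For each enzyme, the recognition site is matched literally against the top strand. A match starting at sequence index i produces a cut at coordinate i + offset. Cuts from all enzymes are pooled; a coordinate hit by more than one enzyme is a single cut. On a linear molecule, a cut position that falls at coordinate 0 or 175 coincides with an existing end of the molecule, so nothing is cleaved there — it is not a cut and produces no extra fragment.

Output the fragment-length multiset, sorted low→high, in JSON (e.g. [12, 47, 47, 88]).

[40,135]

Per-enzyme occurrences:
  XjeIII (ACAGT, off=4): no sites
  GruIV (TAAT, off=1): starts [39] → cuts [40]

Pooled cuts: [40]

Fragment lengths:
  [0,40): 40 bp
  [40,175): 135 bp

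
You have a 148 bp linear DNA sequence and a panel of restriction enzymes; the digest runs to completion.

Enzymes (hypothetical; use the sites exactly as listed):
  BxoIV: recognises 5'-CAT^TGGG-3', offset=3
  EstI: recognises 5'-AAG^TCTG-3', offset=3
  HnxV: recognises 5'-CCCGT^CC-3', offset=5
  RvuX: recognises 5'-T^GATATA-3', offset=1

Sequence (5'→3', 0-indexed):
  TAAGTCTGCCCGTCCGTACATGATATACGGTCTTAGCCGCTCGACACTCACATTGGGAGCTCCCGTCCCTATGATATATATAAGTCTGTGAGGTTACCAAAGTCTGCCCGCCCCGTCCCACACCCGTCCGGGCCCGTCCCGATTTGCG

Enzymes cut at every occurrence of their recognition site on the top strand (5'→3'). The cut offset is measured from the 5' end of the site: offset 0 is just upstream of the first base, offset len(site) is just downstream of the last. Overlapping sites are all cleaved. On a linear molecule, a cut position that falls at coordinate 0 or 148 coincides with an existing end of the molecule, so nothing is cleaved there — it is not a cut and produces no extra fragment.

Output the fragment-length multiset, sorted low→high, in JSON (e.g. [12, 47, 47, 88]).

Per-enzyme occurrences:
  BxoIV CATTGGG/3: at [50] ⇒ [53]
  EstI AAGTCTG/3: at [1, 81, 99] ⇒ [4, 84, 102]
  HnxV CCCGTCC/5: at [8, 61, 111, 122, 132] ⇒ [13, 66, 116, 127, 137]
  RvuX TGATATA/1: at [20, 71] ⇒ [21, 72]

Pooled cuts: [4, 13, 21, 53, 66, 72, 84, 102, 116, 127, 137]

Fragment lengths:
  [0,4): 4 bp
  [4,13): 9 bp
  [13,21): 8 bp
  [21,53): 32 bp
  [53,66): 13 bp
  [66,72): 6 bp
  [72,84): 12 bp
  [84,102): 18 bp
  [102,116): 14 bp
  [116,127): 11 bp
  [127,137): 10 bp
  [137,148): 11 bp

[4,6,8,9,10,11,11,12,13,14,18,32]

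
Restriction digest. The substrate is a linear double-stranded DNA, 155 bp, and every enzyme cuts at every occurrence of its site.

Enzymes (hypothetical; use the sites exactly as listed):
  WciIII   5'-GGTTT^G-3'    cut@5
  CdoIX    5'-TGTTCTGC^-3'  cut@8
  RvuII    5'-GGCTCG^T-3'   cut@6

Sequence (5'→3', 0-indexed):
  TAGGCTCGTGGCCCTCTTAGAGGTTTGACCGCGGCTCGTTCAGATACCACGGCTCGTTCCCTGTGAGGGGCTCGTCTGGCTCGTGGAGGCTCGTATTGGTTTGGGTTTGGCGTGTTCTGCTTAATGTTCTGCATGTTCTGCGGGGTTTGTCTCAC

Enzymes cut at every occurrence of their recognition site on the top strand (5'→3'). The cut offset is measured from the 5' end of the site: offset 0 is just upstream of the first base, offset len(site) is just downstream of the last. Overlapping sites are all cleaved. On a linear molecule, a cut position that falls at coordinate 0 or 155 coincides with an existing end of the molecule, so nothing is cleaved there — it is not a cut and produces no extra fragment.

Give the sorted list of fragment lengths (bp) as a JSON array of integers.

[6,7,7,8,9,9,9,10,12,12,12,18,18,18]

Scan for sites:
  WciIII GGTTTG/5: at [21, 97, 103, 143] ⇒ [26, 102, 108, 148]
  CdoIX TGTTCTGC/8: at [112, 124, 133] ⇒ [120, 132, 141]
  RvuII GGCTCGT/6: at [2, 32, 50, 68, 77, 87] ⇒ [8, 38, 56, 74, 83, 93]

All cut coordinates (distinct, sorted): [8, 26, 38, 56, 74, 83, 93, 102, 108, 120, 132, 141, 148]

Fragments:
  [0,8): 8 bp
  [8,26): 18 bp
  [26,38): 12 bp
  [38,56): 18 bp
  [56,74): 18 bp
  [74,83): 9 bp
  [83,93): 10 bp
  [93,102): 9 bp
  [102,108): 6 bp
  [108,120): 12 bp
  [120,132): 12 bp
  [132,141): 9 bp
  [141,148): 7 bp
  [148,155): 7 bp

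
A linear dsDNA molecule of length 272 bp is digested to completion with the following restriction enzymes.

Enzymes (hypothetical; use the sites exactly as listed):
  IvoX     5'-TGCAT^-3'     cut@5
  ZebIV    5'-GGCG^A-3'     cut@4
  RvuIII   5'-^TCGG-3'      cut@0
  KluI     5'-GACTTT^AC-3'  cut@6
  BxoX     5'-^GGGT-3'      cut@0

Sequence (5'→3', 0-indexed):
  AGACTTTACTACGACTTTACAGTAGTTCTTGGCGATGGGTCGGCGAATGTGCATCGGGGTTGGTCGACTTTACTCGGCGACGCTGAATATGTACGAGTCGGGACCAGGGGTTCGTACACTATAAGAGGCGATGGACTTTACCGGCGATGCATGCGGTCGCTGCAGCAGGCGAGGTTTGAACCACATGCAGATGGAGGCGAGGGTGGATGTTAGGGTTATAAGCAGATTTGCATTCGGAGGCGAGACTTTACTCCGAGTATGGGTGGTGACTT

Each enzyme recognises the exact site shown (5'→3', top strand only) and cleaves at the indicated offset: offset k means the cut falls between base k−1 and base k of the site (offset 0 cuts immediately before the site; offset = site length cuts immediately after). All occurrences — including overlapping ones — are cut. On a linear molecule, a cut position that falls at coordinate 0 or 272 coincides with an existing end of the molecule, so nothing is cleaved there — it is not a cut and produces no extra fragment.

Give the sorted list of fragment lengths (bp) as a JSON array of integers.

[1,1,2,2,2,3,6,6,6,7,7,7,8,9,9,10,11,11,12,12,15,16,18,19,21,23,28]

Per-enzyme occurrences:
  IvoX (TGCAT, off=5): starts [49, 147, 228] → cuts [54, 152, 233]
  ZebIV (GGCGA, off=4): starts [30, 41, 75, 126, 142, 167, 195, 238] → cuts [34, 45, 79, 130, 146, 171, 199, 242]
  RvuIII (TCGG, off=0): starts [39, 53, 73, 97, 233] → cuts [39, 53, 73, 97, 233]
  KluI (GACTTTAC, off=6): starts [1, 12, 65, 133, 243] → cuts [7, 18, 71, 139, 249]
  BxoX (GGGT, off=0): starts [36, 56, 107, 200, 212, 260] → cuts [36, 56, 107, 200, 212, 260]

Pooled cuts: [7, 18, 34, 36, 39, 45, 53, 54, 56, 71, 73, 79, 97, 107, 130, 139, 146, 152, 171, 199, 200, 212, 233, 242, 249, 260]

Fragments:
  [0,7): 7 bp
  [7,18): 11 bp
  [18,34): 16 bp
  [34,36): 2 bp
  [36,39): 3 bp
  [39,45): 6 bp
  [45,53): 8 bp
  [53,54): 1 bp
  [54,56): 2 bp
  [56,71): 15 bp
  [71,73): 2 bp
  [73,79): 6 bp
  [79,97): 18 bp
  [97,107): 10 bp
  [107,130): 23 bp
  [130,139): 9 bp
  [139,146): 7 bp
  [146,152): 6 bp
  [152,171): 19 bp
  [171,199): 28 bp
  [199,200): 1 bp
  [200,212): 12 bp
  [212,233): 21 bp
  [233,242): 9 bp
  [242,249): 7 bp
  [249,260): 11 bp
  [260,272): 12 bp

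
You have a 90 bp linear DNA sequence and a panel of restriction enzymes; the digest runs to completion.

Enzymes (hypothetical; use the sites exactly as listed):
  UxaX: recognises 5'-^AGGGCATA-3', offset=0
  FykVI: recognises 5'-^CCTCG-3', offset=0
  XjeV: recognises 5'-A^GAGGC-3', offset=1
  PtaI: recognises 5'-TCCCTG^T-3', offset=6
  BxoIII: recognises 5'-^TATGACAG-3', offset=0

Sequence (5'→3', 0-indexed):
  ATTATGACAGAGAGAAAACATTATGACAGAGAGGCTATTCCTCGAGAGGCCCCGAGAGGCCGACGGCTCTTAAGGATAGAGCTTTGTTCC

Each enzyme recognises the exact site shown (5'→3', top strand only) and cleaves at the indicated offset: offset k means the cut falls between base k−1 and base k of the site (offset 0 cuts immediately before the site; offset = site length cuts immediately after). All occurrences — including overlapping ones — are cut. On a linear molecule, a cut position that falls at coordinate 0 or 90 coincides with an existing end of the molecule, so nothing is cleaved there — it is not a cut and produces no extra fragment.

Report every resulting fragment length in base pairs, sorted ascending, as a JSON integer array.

Site scan:
  UxaX (AGGGCATA, off=0): no sites
  FykVI (CCTCG, off=0): starts [39] → cuts [39]
  XjeV (AGAGGC, off=1): starts [29, 44, 54] → cuts [30, 45, 55]
  PtaI (TCCCTGT, off=6): no sites
  BxoIII (TATGACAG, off=0): starts [2, 21] → cuts [2, 21]

Pooled cuts: [2, 21, 30, 39, 45, 55]

Fragments:
  [0,2): 2 bp
  [2,21): 19 bp
  [21,30): 9 bp
  [30,39): 9 bp
  [39,45): 6 bp
  [45,55): 10 bp
  [55,90): 35 bp

[2,6,9,9,10,19,35]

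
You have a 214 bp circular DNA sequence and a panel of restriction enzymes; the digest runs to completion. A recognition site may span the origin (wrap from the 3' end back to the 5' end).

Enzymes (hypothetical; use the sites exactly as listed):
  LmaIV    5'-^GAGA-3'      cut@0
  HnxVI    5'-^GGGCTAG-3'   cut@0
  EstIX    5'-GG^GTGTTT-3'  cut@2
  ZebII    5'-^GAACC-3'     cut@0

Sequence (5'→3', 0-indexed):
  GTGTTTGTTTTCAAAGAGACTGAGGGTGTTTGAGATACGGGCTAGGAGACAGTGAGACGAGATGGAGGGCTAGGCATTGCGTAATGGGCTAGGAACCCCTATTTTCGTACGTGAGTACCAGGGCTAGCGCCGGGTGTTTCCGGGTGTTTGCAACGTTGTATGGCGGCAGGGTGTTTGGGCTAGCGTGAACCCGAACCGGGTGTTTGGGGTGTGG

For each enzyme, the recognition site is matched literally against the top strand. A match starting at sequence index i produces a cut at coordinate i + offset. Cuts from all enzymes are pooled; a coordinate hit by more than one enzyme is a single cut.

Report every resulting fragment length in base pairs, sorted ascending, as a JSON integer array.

Scan for sites:
  LmaIV (GAGA, off=0): starts [15, 31, 45, 53, 58] → cuts [15, 31, 45, 53, 58]
  HnxVI (GGGCTAG, off=0): starts [38, 66, 85, 120, 176] → cuts [38, 66, 85, 120, 176]
  EstIX (GGGTGTTT, off=2): starts [23, 131, 141, 168, 197, 212] → cuts [0, 25, 133, 143, 170, 199]
  ZebII (GAACC, off=0): starts [92, 186, 192] → cuts [92, 186, 192]

Pooled cuts: [0, 15, 25, 31, 38, 45, 53, 58, 66, 85, 92, 120, 133, 143, 170, 176, 186, 192, 199]

Fragment lengths:
  0→15: 15 bp
  15→25: 10 bp
  25→31: 6 bp
  31→38: 7 bp
  38→45: 7 bp
  45→53: 8 bp
  53→58: 5 bp
  58→66: 8 bp
  66→85: 19 bp
  85→92: 7 bp
  92→120: 28 bp
  120→133: 13 bp
  133→143: 10 bp
  143→170: 27 bp
  170→176: 6 bp
  176→186: 10 bp
  186→192: 6 bp
  192→199: 7 bp
  199→0 (wrap): 214-199+0 = 15 bp

[5,6,6,6,7,7,7,7,8,8,10,10,10,13,15,15,19,27,28]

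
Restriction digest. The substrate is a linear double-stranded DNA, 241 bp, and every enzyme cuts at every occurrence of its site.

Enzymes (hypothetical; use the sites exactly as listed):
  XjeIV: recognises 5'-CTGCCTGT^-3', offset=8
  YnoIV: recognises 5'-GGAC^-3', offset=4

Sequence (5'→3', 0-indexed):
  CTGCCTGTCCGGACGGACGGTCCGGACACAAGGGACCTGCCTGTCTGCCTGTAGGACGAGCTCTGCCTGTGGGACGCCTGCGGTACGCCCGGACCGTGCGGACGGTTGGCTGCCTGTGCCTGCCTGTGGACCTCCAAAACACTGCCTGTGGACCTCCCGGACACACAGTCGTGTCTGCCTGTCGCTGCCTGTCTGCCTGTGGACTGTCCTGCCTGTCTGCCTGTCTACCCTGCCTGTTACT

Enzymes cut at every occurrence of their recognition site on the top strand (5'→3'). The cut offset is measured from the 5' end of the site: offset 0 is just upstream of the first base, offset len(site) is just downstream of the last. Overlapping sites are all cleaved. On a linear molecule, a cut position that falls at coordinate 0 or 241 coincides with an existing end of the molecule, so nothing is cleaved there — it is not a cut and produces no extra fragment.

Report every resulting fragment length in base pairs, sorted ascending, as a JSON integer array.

Per-enzyme occurrences:
  XjeIV CTGCCTGT/8: at [0, 36, 44, 62, 109, 119, 141, 174, 184, 192, 208, 216, 229] ⇒ [8, 44, 52, 70, 117, 127, 149, 182, 192, 200, 216, 224, 237]
  YnoIV GGAC/4: at [10, 14, 23, 32, 53, 71, 90, 99, 127, 149, 158, 200] ⇒ [14, 18, 27, 36, 57, 75, 94, 103, 131, 153, 162, 204]

Pooled cuts: [8, 14, 18, 27, 36, 44, 52, 57, 70, 75, 94, 103, 117, 127, 131, 149, 153, 162, 182, 192, 200, 204, 216, 224, 237]

Fragments:
  [0,8): 8 bp
  [8,14): 6 bp
  [14,18): 4 bp
  [18,27): 9 bp
  [27,36): 9 bp
  [36,44): 8 bp
  [44,52): 8 bp
  [52,57): 5 bp
  [57,70): 13 bp
  [70,75): 5 bp
  [75,94): 19 bp
  [94,103): 9 bp
  [103,117): 14 bp
  [117,127): 10 bp
  [127,131): 4 bp
  [131,149): 18 bp
  [149,153): 4 bp
  [153,162): 9 bp
  [162,182): 20 bp
  [182,192): 10 bp
  [192,200): 8 bp
  [200,204): 4 bp
  [204,216): 12 bp
  [216,224): 8 bp
  [224,237): 13 bp
  [237,241): 4 bp

[4,4,4,4,4,5,5,6,8,8,8,8,8,9,9,9,9,10,10,12,13,13,14,18,19,20]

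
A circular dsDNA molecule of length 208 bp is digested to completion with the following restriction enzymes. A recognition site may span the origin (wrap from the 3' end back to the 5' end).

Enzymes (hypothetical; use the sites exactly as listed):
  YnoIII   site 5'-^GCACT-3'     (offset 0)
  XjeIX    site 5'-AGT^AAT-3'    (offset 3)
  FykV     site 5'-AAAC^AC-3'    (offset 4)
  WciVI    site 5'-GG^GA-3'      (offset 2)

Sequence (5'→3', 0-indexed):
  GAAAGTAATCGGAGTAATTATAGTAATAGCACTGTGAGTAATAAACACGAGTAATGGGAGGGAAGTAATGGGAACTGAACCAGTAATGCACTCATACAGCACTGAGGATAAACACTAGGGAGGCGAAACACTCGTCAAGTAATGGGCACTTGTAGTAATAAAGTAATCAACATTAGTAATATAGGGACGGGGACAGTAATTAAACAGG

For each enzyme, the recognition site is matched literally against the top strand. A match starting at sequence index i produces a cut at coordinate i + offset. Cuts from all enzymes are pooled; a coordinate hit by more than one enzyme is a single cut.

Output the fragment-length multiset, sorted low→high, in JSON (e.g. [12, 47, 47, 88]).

Per-enzyme occurrences:
  YnoIII (GCACT, off=0): starts [28, 87, 98, 145] → cuts [28, 87, 98, 145]
  XjeIX (AGTAAT, off=3): starts [3, 12, 21, 36, 49, 63, 81, 137, 153, 161, 174, 194] → cuts [6, 15, 24, 39, 52, 66, 84, 140, 156, 164, 177, 197]
  FykV (AAACAC, off=4): starts [42, 109, 125] → cuts [46, 113, 129]
  WciVI (GGGA, off=2): starts [55, 59, 69, 117, 183, 189, 206] → cuts [0, 57, 61, 71, 119, 185, 191]

All cut coordinates (distinct, sorted): [0, 6, 15, 24, 28, 39, 46, 52, 57, 61, 66, 71, 84, 87, 98, 113, 119, 129, 140, 145, 156, 164, 177, 185, 191, 197]

Fragments:
  0→6: 6 bp
  6→15: 9 bp
  15→24: 9 bp
  24→28: 4 bp
  28→39: 11 bp
  39→46: 7 bp
  46→52: 6 bp
  52→57: 5 bp
  57→61: 4 bp
  61→66: 5 bp
  66→71: 5 bp
  71→84: 13 bp
  84→87: 3 bp
  87→98: 11 bp
  98→113: 15 bp
  113→119: 6 bp
  119→129: 10 bp
  129→140: 11 bp
  140→145: 5 bp
  145→156: 11 bp
  156→164: 8 bp
  164→177: 13 bp
  177→185: 8 bp
  185→191: 6 bp
  191→197: 6 bp
  197→0 (wrap): 208-197+0 = 11 bp

[3,4,4,5,5,5,5,6,6,6,6,6,7,8,8,9,9,10,11,11,11,11,11,13,13,15]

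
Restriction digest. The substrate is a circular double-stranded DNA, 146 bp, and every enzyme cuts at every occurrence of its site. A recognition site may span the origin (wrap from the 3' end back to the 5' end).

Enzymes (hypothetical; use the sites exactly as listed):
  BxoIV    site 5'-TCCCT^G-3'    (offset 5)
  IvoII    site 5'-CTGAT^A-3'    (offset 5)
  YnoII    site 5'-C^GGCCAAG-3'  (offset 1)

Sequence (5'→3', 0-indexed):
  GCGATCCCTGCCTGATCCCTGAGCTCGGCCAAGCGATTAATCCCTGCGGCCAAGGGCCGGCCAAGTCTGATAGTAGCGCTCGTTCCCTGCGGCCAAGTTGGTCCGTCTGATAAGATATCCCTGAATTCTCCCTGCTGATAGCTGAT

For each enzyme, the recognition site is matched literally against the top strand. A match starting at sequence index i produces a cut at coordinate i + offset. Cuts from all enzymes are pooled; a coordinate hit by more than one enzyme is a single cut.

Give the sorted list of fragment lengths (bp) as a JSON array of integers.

[2,2,6,6,11,11,11,11,13,16,17,19,21]

Site scan:
  BxoIV (TCCCTG, off=5): starts [4, 15, 40, 83, 117, 128] → cuts [9, 20, 45, 88, 122, 133]
  IvoII (CTGATA, off=5): starts [66, 106, 134] → cuts [71, 111, 139]
  YnoII (CGGCCAAG, off=1): starts [25, 46, 57, 89] → cuts [26, 47, 58, 90]

All cut coordinates (distinct, sorted): [9, 20, 26, 45, 47, 58, 71, 88, 90, 111, 122, 133, 139]

Fragments:
  9→20: 11 bp
  20→26: 6 bp
  26→45: 19 bp
  45→47: 2 bp
  47→58: 11 bp
  58→71: 13 bp
  71→88: 17 bp
  88→90: 2 bp
  90→111: 21 bp
  111→122: 11 bp
  122→133: 11 bp
  133→139: 6 bp
  139→9 (wrap): 146-139+9 = 16 bp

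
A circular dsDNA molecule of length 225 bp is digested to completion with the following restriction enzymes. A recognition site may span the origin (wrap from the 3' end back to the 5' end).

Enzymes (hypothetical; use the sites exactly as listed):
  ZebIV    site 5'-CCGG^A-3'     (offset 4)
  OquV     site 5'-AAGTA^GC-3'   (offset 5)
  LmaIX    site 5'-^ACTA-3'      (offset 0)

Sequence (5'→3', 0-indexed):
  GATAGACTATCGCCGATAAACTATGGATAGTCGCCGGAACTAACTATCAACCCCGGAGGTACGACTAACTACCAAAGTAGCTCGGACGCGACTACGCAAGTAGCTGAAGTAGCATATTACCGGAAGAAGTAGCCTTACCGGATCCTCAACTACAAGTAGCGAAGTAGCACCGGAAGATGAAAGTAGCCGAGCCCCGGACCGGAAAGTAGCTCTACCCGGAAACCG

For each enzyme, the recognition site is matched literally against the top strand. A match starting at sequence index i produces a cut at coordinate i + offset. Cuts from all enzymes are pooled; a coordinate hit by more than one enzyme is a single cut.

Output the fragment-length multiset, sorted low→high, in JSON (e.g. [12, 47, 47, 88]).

[1,4,4,4,5,6,7,7,7,7,8,8,9,10,10,11,11,12,12,12,12,12,14,14,18]

Per-enzyme occurrences:
  ZebIV (CCGGA, off=4): starts [33, 52, 119, 137, 169, 193, 198, 215, 222] → cuts [1, 37, 56, 123, 141, 173, 197, 202, 219]
  OquV (AAGTAGC, off=5): starts [74, 97, 106, 126, 153, 161, 180, 203] → cuts [79, 102, 111, 131, 158, 166, 185, 208]
  LmaIX (ACTA, off=0): starts [5, 19, 38, 42, 63, 67, 90, 148] → cuts [5, 19, 38, 42, 63, 67, 90, 148]

Pooled cuts: [1, 5, 19, 37, 38, 42, 56, 63, 67, 79, 90, 102, 111, 123, 131, 141, 148, 158, 166, 173, 185, 197, 202, 208, 219]

Fragments:
  1→5: 4 bp
  5→19: 14 bp
  19→37: 18 bp
  37→38: 1 bp
  38→42: 4 bp
  42→56: 14 bp
  56→63: 7 bp
  63→67: 4 bp
  67→79: 12 bp
  79→90: 11 bp
  90→102: 12 bp
  102→111: 9 bp
  111→123: 12 bp
  123→131: 8 bp
  131→141: 10 bp
  141→148: 7 bp
  148→158: 10 bp
  158→166: 8 bp
  166→173: 7 bp
  173→185: 12 bp
  185→197: 12 bp
  197→202: 5 bp
  202→208: 6 bp
  208→219: 11 bp
  219→1 (wrap): 225-219+1 = 7 bp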